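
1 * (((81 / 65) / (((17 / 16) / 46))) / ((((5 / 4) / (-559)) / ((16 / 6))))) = -27343872 / 425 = -64338.52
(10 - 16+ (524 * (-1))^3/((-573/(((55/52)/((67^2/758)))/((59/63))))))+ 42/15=157443973166672/3288125165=47882.60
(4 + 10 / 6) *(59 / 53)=1003 / 159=6.31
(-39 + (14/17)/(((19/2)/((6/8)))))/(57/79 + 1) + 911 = 4878113/5491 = 888.38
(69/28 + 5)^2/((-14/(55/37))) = -5.92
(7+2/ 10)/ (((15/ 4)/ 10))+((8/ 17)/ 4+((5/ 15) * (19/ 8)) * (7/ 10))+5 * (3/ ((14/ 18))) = 1118339/ 28560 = 39.16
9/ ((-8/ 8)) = -9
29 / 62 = 0.47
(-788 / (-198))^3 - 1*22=39816406 / 970299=41.04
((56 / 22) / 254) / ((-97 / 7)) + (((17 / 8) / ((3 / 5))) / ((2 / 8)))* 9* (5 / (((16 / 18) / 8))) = 1554965579 / 271018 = 5737.50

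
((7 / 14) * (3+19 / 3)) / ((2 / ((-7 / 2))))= -49 / 6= -8.17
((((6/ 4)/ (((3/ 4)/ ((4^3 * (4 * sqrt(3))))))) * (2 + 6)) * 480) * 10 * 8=272428036.14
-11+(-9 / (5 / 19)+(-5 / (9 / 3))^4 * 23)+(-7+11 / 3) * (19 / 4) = 94313 / 810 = 116.44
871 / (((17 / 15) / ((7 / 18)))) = 30485 / 102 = 298.87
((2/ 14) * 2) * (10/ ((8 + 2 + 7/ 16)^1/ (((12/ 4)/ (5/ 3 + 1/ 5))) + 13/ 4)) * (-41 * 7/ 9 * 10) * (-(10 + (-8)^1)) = 187.00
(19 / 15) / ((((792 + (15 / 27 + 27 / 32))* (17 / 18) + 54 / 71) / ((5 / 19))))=122688 / 276078229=0.00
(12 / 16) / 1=0.75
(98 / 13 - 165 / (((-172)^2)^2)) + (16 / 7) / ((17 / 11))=12209221875945 / 1353954597632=9.02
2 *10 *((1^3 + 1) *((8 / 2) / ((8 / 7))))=140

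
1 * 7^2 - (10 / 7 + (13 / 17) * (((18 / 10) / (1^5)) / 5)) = 140706 / 2975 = 47.30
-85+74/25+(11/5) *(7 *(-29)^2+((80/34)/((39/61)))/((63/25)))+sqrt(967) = 12903.67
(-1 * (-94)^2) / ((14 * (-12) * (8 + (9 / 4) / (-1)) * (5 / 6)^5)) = 11451456 / 503125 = 22.76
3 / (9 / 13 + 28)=39 / 373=0.10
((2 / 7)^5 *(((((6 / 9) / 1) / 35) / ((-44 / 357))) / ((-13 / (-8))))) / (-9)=2176 / 108153045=0.00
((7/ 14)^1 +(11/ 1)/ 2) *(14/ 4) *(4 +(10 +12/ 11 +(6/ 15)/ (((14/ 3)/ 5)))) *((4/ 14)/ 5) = 1434/ 77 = 18.62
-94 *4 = -376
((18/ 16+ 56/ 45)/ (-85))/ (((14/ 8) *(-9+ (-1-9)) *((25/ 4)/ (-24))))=-0.00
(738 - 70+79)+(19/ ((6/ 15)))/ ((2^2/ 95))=15001/ 8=1875.12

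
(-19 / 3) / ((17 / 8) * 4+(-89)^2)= -38 / 47577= -0.00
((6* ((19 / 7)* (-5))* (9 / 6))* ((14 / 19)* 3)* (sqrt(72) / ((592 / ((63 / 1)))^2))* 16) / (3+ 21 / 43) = -4608009* sqrt(2) / 54760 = -119.00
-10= -10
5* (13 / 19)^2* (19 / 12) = 845 / 228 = 3.71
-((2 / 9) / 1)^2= -4 / 81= -0.05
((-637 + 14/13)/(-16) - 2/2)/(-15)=-8059/3120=-2.58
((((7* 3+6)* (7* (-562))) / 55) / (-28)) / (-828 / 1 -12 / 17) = -42993 / 516560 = -0.08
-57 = -57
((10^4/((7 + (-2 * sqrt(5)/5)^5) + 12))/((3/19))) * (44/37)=6688000000 * sqrt(5)/125108211 + 496375000000/125108211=4087.10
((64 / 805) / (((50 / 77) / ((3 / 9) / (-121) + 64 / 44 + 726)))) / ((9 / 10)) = 3380032 / 34155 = 98.96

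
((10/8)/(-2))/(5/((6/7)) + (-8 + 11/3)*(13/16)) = -10/37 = -0.27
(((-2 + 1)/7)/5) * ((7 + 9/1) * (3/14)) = -24/245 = -0.10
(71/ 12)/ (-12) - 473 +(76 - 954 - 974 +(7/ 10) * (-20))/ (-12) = -45791/ 144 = -317.99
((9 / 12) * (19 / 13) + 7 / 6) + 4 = 977 / 156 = 6.26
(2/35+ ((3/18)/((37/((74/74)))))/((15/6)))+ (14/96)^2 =239327/2983680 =0.08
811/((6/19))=15409/6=2568.17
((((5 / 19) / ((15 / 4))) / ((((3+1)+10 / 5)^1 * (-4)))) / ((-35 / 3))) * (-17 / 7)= -17 / 27930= -0.00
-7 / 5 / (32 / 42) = -147 / 80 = -1.84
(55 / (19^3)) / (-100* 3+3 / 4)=-220 / 8210223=-0.00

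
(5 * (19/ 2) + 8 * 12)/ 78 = 287/ 156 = 1.84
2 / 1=2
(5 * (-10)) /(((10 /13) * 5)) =-13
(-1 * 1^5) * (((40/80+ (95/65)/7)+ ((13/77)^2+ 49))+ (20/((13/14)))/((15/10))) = -29642089/462462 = -64.10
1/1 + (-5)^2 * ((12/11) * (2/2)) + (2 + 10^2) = 1433/11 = 130.27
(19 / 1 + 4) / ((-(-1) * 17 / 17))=23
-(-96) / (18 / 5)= 80 / 3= 26.67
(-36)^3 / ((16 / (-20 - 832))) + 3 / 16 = 39750915 / 16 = 2484432.19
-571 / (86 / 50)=-14275 / 43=-331.98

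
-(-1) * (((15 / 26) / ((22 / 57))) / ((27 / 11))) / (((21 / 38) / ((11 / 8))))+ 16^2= 257.52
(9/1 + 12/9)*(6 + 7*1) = 403/3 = 134.33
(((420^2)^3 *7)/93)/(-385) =-365935449600000/341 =-1073124485630.50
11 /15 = 0.73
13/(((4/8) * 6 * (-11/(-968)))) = 1144/3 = 381.33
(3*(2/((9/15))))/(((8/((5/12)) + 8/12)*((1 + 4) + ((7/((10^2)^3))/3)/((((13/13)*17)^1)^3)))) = 1105425000000/10980555001043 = 0.10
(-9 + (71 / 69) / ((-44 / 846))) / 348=-4855 / 58696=-0.08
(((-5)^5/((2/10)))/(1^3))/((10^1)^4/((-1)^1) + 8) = 15625/9992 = 1.56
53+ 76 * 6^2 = 2789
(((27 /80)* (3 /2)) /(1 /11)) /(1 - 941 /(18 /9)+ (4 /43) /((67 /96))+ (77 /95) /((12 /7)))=-146317347 /12320056088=-0.01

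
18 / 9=2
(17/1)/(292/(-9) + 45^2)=153/17933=0.01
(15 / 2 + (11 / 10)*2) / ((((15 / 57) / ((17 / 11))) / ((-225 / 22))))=-281979 / 484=-582.60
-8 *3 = -24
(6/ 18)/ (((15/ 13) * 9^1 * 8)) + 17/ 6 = 9193/ 3240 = 2.84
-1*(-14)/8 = 7/4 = 1.75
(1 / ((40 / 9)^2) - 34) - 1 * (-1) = -32.95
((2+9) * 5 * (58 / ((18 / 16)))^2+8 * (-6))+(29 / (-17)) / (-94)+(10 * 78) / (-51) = 18914175125 / 129438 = 146125.37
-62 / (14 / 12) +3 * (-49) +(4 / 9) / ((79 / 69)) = -331393 / 1659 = -199.75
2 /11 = 0.18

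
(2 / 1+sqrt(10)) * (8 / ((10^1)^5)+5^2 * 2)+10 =687501 / 6250+625001 * sqrt(10) / 12500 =268.11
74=74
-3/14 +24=333/14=23.79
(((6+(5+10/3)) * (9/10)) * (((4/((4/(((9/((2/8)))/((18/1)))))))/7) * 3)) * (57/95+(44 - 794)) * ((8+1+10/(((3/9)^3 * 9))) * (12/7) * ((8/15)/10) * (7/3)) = -301618512/4375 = -68941.37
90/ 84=15/ 14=1.07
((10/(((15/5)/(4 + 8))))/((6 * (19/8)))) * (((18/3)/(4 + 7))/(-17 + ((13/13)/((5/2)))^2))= -8000/87989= -0.09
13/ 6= 2.17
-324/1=-324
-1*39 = -39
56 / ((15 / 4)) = 224 / 15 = 14.93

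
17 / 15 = 1.13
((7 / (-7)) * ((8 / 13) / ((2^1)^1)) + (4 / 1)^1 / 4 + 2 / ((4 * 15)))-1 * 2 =-497 / 390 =-1.27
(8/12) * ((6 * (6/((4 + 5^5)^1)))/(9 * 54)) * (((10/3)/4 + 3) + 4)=94/760347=0.00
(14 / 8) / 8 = 7 / 32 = 0.22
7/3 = 2.33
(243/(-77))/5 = -243/385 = -0.63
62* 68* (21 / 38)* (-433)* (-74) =1418435256 / 19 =74654487.16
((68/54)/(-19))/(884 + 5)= -34/456057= -0.00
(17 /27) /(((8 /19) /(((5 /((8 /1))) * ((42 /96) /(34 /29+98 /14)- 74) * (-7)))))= 3169978525 /6552576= 483.78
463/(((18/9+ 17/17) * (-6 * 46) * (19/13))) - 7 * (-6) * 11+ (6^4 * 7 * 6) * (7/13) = 6088677713/204516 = 29771.16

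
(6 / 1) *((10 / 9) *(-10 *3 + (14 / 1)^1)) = -320 / 3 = -106.67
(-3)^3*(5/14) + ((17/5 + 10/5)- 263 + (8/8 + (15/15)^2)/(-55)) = -41161/154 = -267.28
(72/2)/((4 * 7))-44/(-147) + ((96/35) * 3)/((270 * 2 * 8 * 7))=1942/1225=1.59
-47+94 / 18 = -376 / 9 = -41.78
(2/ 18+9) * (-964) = -79048/ 9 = -8783.11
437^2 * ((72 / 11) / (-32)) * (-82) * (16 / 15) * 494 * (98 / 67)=9097268168352 / 3685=2468729489.38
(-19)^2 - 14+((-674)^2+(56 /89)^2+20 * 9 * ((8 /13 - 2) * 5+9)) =454997.24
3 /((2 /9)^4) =19683 /16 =1230.19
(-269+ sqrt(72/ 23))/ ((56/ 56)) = -269+ 6 * sqrt(46)/ 23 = -267.23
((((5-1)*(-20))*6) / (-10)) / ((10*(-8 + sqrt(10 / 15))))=-288 / 475-12*sqrt(6) / 475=-0.67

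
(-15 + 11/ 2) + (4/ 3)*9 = 5/ 2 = 2.50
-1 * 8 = -8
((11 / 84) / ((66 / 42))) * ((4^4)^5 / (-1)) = -274877906944 / 3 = -91625968981.33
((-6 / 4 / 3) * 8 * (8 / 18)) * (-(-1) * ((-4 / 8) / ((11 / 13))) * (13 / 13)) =104 / 99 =1.05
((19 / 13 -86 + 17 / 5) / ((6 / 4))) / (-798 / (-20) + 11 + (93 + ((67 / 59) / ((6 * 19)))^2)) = -159060591216 / 423143989151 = -0.38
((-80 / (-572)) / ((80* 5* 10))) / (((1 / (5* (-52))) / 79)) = -79 / 110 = -0.72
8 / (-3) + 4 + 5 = 19 / 3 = 6.33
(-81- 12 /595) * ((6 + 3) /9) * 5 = -48207 /119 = -405.10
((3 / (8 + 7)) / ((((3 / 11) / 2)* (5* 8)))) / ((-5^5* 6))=-11 / 5625000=-0.00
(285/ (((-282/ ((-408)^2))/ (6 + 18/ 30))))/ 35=-31724.29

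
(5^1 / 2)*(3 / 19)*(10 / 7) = 75 / 133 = 0.56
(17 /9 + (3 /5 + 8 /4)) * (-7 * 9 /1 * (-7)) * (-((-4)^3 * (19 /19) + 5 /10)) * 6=3771138 /5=754227.60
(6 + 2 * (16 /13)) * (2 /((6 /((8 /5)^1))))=176 /39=4.51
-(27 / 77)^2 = -729 / 5929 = -0.12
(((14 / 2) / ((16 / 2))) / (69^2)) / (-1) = -7 / 38088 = -0.00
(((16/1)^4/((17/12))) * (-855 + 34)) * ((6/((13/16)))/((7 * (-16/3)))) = 11621892096/1547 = 7512535.29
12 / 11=1.09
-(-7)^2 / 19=-2.58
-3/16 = -0.19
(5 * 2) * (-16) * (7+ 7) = -2240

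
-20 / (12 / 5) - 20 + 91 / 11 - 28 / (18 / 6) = -970 / 33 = -29.39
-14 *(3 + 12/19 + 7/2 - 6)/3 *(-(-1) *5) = -1505/57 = -26.40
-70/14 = -5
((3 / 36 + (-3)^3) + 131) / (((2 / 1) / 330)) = 68695 / 4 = 17173.75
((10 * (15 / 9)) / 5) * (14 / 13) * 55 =7700 / 39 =197.44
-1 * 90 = -90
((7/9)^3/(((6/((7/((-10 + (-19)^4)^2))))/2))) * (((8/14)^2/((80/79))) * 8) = 30968/185686761744135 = 0.00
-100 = -100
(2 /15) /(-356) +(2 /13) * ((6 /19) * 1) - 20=-19.95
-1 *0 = 0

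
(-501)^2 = 251001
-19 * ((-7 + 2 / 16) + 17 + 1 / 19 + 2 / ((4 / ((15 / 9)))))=-5021 / 24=-209.21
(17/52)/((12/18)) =51/104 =0.49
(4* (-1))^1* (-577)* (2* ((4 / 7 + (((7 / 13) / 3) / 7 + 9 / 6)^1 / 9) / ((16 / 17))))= 35714569 / 9828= 3633.96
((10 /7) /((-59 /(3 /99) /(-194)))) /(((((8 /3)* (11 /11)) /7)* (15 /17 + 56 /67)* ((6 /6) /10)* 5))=552415 /1270093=0.43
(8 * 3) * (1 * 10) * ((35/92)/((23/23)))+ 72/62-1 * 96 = -2520/713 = -3.53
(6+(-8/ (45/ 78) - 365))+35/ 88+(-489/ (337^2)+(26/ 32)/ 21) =-781648928479/ 2098755120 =-372.43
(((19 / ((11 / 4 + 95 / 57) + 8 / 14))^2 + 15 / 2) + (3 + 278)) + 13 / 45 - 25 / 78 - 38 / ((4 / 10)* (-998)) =31064265671867 / 102497778630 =303.07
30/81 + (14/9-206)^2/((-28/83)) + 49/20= -1404992017/11340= -123897.00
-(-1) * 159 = 159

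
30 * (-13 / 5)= -78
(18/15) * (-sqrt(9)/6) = -3/5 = -0.60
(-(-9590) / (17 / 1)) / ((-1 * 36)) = -4795 / 306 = -15.67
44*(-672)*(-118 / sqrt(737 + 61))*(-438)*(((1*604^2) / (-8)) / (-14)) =-829626606336*sqrt(798) / 133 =-176210781071.25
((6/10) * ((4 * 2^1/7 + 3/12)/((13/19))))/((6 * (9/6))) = 19/140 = 0.14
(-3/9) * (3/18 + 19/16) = -65/144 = -0.45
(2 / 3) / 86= 1 / 129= 0.01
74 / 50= 37 / 25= 1.48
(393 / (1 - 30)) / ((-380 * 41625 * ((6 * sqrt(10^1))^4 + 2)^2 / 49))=6419 / 2568254119667610000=0.00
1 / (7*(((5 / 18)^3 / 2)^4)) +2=18509305520787566 / 1708984375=10830587.92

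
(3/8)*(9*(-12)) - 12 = -105/2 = -52.50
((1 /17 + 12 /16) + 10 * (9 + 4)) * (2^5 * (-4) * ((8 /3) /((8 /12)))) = -1138560 /17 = -66974.12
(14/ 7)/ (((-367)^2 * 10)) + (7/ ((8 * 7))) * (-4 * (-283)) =141.50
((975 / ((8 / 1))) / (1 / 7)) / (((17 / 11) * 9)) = 25025 / 408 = 61.34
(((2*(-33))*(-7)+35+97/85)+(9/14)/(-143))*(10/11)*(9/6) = 254303757/374374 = 679.28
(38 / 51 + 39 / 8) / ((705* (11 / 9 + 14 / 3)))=2293 / 1693880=0.00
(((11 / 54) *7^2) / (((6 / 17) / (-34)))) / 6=-155771 / 972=-160.26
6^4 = 1296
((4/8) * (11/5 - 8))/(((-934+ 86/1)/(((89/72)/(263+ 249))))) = 2581/312606720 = 0.00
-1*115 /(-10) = 23 /2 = 11.50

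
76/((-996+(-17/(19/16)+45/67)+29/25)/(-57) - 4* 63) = -11488825/35419941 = -0.32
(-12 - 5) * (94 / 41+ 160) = -113118 / 41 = -2758.98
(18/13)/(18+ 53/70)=0.07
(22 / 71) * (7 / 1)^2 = 1078 / 71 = 15.18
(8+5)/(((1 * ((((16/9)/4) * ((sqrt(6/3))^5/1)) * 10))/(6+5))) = 1287 * sqrt(2)/320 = 5.69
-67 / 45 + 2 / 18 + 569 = 25543 / 45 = 567.62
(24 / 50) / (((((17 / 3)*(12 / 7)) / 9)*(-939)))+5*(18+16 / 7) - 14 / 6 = 276823702 / 2793525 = 99.09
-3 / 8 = -0.38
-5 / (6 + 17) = -0.22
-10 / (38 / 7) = -35 / 19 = -1.84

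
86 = 86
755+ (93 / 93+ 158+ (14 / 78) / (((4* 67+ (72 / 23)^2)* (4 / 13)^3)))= 25789640335 / 28215552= 914.02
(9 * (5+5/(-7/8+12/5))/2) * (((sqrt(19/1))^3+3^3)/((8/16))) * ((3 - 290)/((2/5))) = -123919425 * sqrt(19)/122 - 176096025/122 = -5870887.51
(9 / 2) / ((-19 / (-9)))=2.13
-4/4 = -1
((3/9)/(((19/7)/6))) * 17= 12.53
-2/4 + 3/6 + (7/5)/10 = 7/50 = 0.14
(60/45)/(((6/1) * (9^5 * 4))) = 1/1062882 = 0.00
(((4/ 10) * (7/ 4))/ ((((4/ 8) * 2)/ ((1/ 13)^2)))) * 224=784/ 845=0.93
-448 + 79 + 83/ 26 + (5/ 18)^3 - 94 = -34859155/ 75816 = -459.79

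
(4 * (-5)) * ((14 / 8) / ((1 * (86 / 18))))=-315 / 43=-7.33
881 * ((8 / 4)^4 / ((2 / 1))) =7048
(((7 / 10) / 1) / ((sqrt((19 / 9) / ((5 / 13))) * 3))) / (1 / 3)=21 * sqrt(1235) / 2470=0.30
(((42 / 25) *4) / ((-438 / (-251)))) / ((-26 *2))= -1757 / 23725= -0.07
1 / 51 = 0.02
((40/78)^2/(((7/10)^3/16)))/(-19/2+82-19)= 12800000/55822221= 0.23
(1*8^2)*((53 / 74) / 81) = 1696 / 2997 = 0.57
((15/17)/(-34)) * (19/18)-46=-159623/3468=-46.03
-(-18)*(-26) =-468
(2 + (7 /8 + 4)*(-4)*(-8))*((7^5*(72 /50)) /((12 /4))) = 31866072 /25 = 1274642.88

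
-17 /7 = -2.43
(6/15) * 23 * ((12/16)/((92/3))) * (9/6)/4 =27/320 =0.08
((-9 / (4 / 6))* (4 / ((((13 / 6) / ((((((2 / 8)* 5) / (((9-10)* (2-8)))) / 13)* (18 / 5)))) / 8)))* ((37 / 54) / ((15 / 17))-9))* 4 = 319728 / 845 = 378.38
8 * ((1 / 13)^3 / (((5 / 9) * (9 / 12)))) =96 / 10985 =0.01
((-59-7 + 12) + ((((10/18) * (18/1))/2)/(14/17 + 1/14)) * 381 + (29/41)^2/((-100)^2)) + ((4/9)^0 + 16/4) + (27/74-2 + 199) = 100550101454307/44159870000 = 2276.96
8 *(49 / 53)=392 / 53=7.40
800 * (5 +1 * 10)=12000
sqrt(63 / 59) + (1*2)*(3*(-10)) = -60 + 3*sqrt(413) / 59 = -58.97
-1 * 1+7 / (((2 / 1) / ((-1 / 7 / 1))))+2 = 1 / 2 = 0.50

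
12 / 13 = 0.92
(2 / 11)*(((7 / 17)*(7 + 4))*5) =70 / 17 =4.12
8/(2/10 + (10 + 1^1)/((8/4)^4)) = 640/71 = 9.01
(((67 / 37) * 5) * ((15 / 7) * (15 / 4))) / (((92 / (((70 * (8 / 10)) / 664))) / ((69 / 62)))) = 226125 / 3046432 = 0.07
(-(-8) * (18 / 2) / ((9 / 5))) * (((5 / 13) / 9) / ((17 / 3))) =200 / 663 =0.30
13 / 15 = 0.87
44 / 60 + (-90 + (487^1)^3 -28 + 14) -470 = 1732510946 / 15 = 115500729.73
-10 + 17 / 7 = -53 / 7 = -7.57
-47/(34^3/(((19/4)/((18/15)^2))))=-22325/5659776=-0.00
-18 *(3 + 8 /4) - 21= -111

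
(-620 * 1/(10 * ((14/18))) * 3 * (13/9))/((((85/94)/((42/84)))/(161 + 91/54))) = -4754191/153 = -31073.14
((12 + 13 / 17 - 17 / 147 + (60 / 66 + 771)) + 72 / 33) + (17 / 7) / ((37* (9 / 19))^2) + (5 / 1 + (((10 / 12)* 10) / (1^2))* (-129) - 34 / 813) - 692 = -268553596343782 / 275356570797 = -975.29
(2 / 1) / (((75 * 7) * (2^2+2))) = 1 / 1575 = 0.00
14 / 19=0.74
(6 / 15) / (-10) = -1 / 25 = -0.04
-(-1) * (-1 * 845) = -845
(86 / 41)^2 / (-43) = -172 / 1681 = -0.10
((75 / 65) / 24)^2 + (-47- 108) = -1676455 / 10816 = -155.00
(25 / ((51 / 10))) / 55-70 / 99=-1040 / 1683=-0.62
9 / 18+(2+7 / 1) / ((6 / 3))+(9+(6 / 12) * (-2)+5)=18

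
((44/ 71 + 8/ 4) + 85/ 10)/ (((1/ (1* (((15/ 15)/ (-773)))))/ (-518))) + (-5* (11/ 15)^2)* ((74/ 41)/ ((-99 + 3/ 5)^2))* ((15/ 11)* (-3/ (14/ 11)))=28417631869423/ 3812851972944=7.45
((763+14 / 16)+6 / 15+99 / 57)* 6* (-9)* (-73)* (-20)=-1147455099 / 19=-60392373.63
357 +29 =386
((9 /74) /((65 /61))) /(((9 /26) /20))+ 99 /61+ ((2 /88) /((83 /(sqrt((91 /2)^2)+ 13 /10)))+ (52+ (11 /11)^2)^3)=3067990099749 /20606410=148885.23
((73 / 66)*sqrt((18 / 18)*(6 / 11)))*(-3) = -73*sqrt(66) / 242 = -2.45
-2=-2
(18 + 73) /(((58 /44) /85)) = 170170 /29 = 5867.93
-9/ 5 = -1.80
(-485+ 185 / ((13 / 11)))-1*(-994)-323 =342.54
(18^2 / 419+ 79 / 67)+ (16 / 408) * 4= 3019843 / 1431723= 2.11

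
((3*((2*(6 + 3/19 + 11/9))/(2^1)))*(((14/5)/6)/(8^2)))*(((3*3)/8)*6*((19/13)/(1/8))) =13251/1040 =12.74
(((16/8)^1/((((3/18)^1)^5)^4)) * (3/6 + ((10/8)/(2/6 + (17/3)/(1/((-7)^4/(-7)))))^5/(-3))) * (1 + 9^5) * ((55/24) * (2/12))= 82460337317462022052.95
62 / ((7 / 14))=124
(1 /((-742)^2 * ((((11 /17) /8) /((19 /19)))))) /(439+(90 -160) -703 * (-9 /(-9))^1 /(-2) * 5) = 68 /6439258903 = 0.00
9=9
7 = 7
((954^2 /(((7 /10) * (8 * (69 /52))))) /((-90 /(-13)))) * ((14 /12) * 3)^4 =488487909 /184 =2654825.59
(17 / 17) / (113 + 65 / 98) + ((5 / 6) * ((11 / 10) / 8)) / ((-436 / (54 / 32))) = 20773975 / 2486581248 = 0.01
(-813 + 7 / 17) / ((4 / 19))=-131233 / 34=-3859.79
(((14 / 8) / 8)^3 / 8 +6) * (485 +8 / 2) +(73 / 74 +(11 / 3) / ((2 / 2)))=85527500129 / 29097984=2939.29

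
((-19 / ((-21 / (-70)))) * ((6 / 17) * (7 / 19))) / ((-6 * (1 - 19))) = -35 / 459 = -0.08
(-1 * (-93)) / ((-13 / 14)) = -1302 / 13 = -100.15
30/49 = 0.61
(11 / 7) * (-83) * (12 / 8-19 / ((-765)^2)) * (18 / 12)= -1602896581 / 5462100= -293.46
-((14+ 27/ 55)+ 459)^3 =-17661313666088/ 166375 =-106153650.89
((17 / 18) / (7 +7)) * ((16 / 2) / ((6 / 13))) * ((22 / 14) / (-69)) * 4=-9724 / 91287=-0.11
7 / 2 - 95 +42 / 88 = -4005 / 44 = -91.02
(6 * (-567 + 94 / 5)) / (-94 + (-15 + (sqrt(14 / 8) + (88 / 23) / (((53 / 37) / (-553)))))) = 16292076404 * sqrt(7) / 24921225108595 + 51681273027848 / 24921225108595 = 2.08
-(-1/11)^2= -1/121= -0.01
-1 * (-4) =4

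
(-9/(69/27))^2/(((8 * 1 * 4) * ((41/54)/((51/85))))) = 531441/1735120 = 0.31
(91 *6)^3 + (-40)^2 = 162772936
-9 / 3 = -3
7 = 7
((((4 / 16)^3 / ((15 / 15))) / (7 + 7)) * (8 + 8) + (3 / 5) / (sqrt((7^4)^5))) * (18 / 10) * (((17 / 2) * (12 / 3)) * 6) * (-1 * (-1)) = 92611539081 / 14123762450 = 6.56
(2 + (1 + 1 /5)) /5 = 16 /25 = 0.64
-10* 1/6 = -5/3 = -1.67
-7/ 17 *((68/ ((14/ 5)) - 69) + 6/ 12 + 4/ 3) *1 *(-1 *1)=-1801/ 102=-17.66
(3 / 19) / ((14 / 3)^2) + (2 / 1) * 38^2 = 10754939 / 3724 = 2888.01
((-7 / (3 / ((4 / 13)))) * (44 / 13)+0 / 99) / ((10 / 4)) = -2464 / 2535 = -0.97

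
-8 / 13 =-0.62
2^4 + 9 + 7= 32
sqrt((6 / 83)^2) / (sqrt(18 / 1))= sqrt(2) / 83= 0.02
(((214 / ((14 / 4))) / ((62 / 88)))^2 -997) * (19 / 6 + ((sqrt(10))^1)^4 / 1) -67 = 63481732717 / 94178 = 674061.17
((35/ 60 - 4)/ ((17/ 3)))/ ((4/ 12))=-123/ 68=-1.81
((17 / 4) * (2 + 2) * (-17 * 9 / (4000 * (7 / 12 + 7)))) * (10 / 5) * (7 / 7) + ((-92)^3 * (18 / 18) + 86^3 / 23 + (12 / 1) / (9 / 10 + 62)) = -494366590582001 / 658248500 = -751033.37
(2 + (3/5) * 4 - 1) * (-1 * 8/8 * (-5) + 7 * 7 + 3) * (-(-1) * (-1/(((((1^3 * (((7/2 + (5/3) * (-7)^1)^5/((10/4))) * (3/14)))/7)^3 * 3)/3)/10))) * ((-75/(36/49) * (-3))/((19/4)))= 5550794956800000/3909821048582988049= 0.00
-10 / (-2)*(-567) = -2835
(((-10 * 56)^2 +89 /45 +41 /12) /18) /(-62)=-56448971 /200880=-281.01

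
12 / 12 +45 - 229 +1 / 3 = -548 / 3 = -182.67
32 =32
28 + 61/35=1041/35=29.74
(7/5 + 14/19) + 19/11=4038/1045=3.86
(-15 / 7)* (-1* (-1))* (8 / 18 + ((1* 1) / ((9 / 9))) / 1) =-65 / 21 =-3.10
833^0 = 1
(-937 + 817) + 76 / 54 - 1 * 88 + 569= 9785 / 27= 362.41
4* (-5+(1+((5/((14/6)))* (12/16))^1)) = -67/7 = -9.57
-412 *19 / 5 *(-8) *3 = 187872 / 5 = 37574.40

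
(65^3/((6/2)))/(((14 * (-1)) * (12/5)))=-1373125/504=-2724.45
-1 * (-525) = 525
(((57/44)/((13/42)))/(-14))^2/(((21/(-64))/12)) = -467856/143143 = -3.27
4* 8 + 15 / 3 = 37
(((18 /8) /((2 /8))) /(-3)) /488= -3 /488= -0.01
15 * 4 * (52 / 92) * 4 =3120 / 23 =135.65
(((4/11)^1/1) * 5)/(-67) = -20/737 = -0.03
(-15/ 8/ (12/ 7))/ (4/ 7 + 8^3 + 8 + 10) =-245/ 118848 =-0.00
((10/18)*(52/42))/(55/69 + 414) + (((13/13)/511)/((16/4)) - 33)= -17373762559/526511916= -33.00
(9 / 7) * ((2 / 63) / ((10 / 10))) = 2 / 49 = 0.04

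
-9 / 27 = -1 / 3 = -0.33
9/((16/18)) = 81/8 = 10.12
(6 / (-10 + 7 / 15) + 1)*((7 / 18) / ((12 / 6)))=371 / 5148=0.07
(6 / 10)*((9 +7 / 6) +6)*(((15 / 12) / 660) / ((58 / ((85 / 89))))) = 1649 / 5451072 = 0.00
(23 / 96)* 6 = 1.44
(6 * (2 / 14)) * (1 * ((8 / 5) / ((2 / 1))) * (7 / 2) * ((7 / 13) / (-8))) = -21 / 130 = -0.16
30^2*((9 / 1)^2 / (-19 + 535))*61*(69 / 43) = 25569675 / 1849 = 13828.92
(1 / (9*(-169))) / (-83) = 1 / 126243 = 0.00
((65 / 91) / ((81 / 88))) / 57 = 0.01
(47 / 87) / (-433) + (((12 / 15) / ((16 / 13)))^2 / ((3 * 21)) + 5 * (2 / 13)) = 3186819329 / 4113673200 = 0.77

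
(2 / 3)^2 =4 / 9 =0.44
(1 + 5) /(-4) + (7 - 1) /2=3 /2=1.50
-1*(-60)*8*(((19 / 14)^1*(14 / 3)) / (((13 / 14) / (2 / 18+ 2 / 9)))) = 1091.28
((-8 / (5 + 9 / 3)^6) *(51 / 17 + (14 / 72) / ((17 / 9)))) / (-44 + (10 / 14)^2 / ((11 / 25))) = 113729 / 51451920384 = 0.00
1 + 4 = 5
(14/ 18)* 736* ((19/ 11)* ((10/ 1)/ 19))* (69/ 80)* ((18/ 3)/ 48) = 3703/ 66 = 56.11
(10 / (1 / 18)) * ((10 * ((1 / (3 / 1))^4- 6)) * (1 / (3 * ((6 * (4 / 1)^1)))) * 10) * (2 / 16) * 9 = -60625 / 36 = -1684.03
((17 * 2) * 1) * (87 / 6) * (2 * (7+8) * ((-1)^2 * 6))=88740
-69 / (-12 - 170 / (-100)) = 690 / 103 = 6.70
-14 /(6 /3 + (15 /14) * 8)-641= -23766 /37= -642.32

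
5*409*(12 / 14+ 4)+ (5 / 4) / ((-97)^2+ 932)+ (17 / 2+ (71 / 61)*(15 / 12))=87807102139 / 8831214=9942.81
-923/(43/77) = -71071/43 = -1652.81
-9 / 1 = -9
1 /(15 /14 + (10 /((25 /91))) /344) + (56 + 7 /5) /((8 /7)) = 14478583 /283480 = 51.07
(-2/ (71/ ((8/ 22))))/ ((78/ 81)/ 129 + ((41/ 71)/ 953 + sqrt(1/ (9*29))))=366179681777022/ 16682178787349075 - 521506636966314*sqrt(29)/ 16682178787349075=-0.15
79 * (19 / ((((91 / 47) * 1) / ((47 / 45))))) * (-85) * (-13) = 56367053 / 63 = 894715.13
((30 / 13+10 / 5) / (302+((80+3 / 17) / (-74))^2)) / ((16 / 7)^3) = 949934041 / 798374049408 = 0.00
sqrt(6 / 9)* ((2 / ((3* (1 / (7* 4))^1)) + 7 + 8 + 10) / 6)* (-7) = -917* sqrt(6) / 54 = -41.60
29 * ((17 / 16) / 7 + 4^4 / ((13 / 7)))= 5826825 / 1456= 4001.94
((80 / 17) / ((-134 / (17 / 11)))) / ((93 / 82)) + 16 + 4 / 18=3325822 / 205623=16.17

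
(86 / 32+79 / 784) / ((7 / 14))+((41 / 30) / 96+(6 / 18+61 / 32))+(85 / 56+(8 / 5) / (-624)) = 17145143 / 1834560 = 9.35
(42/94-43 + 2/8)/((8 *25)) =-7953/37600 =-0.21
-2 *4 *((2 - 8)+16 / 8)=32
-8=-8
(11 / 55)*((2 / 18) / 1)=1 / 45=0.02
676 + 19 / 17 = 11511 / 17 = 677.12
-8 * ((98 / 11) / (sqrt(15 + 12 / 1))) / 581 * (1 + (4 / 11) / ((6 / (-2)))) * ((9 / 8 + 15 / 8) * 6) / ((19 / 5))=-32480 * sqrt(3) / 572451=-0.10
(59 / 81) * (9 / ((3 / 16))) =944 / 27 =34.96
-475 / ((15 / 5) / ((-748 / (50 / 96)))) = 227392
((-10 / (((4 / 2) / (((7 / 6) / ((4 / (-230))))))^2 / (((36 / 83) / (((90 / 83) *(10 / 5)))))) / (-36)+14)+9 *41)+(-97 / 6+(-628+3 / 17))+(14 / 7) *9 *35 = 76056617 / 176256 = 431.51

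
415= 415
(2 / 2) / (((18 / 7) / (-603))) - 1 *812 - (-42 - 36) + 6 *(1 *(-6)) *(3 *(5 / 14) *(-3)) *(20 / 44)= -141049 / 154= -915.90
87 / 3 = 29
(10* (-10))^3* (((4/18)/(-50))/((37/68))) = 2720000/333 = 8168.17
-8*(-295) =2360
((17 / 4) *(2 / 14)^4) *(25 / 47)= 425 / 451388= 0.00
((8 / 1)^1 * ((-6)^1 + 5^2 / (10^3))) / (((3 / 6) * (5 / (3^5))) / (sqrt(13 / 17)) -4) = 116154 * sqrt(221) / 49128343 + 2935443888 / 245641715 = 11.99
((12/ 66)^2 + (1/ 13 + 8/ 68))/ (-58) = -0.00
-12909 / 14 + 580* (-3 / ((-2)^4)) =-28863 / 28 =-1030.82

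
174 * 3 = 522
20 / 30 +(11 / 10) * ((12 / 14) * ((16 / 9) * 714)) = 1197.47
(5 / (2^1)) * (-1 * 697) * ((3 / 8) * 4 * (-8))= 20910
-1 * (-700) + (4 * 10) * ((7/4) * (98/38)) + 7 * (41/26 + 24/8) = 450807/494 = 912.56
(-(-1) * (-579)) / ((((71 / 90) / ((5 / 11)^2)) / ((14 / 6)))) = -3039750 / 8591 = -353.83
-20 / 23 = -0.87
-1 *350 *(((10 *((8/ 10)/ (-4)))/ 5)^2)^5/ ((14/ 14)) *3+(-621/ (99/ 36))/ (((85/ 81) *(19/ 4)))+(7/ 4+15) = -159127557821/ 5551562500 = -28.66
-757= -757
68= 68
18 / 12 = 3 / 2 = 1.50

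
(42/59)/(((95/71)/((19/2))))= 1491/295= 5.05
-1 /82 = -0.01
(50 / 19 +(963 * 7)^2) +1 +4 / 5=4316903116 / 95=45441085.43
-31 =-31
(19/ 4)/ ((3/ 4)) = 19/ 3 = 6.33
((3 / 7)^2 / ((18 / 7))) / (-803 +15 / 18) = -3 / 33691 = -0.00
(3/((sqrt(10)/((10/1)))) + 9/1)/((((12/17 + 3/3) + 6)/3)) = 459/131 + 153 *sqrt(10)/131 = 7.20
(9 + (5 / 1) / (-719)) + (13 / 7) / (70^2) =221793147 / 24661700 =8.99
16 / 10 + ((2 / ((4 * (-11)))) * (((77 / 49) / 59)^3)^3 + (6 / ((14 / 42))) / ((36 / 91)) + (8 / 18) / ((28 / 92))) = 48.56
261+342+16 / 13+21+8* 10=9168 / 13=705.23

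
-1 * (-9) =9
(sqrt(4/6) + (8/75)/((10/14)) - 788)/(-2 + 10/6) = 295444/125 - sqrt(6) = 2361.10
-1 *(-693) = 693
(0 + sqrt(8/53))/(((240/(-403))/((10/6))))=-403 * sqrt(106)/3816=-1.09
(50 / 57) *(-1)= -50 / 57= -0.88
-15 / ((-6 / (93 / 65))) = 93 / 26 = 3.58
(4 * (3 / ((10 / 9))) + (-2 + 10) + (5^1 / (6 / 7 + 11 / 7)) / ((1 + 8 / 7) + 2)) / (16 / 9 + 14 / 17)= 428103 / 57710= 7.42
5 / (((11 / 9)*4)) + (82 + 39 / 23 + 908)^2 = 22891044969 / 23276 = 983461.29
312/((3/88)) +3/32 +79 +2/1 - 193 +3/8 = 289295/32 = 9040.47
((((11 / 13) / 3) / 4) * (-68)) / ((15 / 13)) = -187 / 45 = -4.16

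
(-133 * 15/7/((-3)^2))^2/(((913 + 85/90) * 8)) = 9025/65804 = 0.14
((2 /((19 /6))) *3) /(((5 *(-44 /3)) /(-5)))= 27 /209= 0.13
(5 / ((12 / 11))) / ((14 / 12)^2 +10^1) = 165 / 409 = 0.40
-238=-238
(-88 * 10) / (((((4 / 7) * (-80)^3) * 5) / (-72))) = -693 / 16000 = -0.04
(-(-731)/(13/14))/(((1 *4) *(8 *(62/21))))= 107457/12896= 8.33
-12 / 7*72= -864 / 7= -123.43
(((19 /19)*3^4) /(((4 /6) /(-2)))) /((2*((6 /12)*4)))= -243 /4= -60.75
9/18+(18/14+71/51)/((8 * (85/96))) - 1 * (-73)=1494553/20230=73.88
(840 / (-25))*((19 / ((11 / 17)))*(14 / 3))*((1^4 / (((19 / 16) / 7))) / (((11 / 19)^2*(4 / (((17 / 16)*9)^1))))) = -193576.93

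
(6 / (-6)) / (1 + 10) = -1 / 11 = -0.09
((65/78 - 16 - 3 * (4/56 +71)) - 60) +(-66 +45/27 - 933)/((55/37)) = -33576/35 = -959.31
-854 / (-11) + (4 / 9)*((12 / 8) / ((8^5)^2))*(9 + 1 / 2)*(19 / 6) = 16505559322499 / 212600881152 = 77.64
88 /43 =2.05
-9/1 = -9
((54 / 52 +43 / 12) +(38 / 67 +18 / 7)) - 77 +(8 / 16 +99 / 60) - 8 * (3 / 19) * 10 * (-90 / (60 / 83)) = 5232194941 / 3475290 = 1505.54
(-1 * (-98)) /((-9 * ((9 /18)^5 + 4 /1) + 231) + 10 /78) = 122304 /243169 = 0.50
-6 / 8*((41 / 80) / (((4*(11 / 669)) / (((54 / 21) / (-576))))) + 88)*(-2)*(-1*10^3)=-5201910825 / 39424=-131947.82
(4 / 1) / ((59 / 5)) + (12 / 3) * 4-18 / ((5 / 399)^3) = -67459392838 / 7375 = -9147036.32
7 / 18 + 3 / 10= 31 / 45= 0.69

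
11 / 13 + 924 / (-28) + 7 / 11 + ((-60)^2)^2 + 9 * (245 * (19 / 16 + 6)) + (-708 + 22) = 12975130.92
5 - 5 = 0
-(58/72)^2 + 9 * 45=404.35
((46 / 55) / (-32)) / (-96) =23 / 84480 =0.00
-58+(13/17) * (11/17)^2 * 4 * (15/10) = -56.08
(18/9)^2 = 4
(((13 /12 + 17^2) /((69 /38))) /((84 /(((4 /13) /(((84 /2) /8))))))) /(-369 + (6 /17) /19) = -42725794 /141435787311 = -0.00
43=43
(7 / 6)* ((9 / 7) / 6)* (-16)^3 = -1024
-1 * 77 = -77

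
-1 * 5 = -5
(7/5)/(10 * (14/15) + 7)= 3/35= 0.09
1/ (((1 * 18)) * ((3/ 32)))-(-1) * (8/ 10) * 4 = 512/ 135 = 3.79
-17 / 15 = -1.13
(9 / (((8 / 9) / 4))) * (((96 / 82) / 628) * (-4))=-1944 / 6437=-0.30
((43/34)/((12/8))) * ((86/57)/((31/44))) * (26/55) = 384592/450585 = 0.85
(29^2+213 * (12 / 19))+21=996.53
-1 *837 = -837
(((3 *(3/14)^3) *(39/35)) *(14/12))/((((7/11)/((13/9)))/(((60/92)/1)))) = 50193/883568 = 0.06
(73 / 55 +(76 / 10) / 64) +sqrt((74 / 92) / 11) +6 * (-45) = -94531 / 352 +sqrt(18722) / 506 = -268.28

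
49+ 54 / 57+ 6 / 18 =2866 / 57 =50.28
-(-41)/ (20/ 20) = 41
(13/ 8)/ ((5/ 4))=13/ 10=1.30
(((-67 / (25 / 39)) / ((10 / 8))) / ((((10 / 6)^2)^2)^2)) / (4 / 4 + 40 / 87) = -5966074764 / 6201171875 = -0.96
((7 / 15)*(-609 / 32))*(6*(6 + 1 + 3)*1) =-4263 / 8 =-532.88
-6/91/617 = -6/56147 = -0.00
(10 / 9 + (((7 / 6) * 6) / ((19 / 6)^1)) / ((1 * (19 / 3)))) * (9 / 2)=6.57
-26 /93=-0.28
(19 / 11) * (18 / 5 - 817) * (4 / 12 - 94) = 21713713 / 165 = 131598.26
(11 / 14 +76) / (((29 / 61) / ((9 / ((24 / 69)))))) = 13574025 / 3248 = 4179.19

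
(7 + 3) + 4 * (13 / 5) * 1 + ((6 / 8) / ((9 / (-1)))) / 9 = 11011 / 540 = 20.39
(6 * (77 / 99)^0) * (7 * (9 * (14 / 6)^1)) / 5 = 882 / 5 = 176.40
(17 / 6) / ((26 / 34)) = 289 / 78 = 3.71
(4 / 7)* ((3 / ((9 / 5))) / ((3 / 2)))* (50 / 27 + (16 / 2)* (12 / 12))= 6.26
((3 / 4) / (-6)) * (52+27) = -79 / 8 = -9.88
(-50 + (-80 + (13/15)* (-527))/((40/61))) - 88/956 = -868.61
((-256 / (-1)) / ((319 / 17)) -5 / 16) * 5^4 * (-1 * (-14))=297661875 / 2552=116638.67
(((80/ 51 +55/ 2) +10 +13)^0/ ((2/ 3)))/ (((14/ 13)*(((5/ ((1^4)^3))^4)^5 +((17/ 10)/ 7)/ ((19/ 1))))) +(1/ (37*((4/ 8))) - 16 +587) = 1786649703979492472657/ 3128687540690104586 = 571.05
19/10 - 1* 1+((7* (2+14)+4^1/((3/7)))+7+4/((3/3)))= 3997/30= 133.23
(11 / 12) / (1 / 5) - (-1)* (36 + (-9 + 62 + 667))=9127 / 12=760.58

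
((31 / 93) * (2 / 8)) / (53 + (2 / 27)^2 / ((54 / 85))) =6561 / 4173476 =0.00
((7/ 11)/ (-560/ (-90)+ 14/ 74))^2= 110889/ 11256025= 0.01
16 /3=5.33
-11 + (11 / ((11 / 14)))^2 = 185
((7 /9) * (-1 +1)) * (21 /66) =0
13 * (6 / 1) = 78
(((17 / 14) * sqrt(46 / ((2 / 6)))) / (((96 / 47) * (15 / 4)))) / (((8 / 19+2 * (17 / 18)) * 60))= 15181 * sqrt(138) / 13272000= 0.01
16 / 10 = 8 / 5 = 1.60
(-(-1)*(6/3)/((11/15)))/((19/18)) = 540/209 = 2.58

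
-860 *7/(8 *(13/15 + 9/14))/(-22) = 158025/6974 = 22.66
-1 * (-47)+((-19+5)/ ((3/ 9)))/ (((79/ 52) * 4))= 3167/ 79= 40.09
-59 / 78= -0.76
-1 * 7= -7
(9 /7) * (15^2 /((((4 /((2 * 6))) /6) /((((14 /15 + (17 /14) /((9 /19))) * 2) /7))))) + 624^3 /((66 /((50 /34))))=347579205210 /64141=5418986.38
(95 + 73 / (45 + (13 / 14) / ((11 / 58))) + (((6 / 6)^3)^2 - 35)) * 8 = 959932 / 1921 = 499.70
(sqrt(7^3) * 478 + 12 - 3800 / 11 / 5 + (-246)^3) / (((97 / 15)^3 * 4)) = -138169904625 / 10039403 + 5646375 * sqrt(7) / 1825346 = -13754.58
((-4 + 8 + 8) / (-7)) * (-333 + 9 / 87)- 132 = 438.68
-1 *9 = -9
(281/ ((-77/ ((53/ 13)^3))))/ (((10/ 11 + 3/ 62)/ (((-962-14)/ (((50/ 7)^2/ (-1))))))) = -4430099540552/ 896650625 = -4940.72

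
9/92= 0.10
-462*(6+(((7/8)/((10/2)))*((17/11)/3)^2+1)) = -2148601/660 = -3255.46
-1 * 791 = -791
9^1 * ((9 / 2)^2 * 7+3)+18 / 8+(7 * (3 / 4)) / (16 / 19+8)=1305.59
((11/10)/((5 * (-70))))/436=-11/1526000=-0.00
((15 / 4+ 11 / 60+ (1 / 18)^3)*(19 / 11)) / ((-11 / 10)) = -2179319 / 352836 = -6.18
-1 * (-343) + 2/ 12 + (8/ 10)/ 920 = 591964/ 1725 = 343.17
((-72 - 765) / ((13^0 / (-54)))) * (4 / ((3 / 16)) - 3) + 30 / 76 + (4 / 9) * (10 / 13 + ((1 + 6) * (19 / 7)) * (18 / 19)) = 3684127823 / 4446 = 828638.74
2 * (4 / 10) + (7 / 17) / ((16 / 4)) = 307 / 340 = 0.90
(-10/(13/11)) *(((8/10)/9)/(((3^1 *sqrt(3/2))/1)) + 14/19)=-1540/247-88 *sqrt(6)/1053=-6.44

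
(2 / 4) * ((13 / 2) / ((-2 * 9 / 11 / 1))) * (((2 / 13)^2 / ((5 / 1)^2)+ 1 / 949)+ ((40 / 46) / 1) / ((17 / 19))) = -1291870217 / 667906200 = -1.93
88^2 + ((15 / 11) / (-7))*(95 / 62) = 36968431 / 4774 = 7743.70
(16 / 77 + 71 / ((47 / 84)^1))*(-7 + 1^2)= -2759880 / 3619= -762.61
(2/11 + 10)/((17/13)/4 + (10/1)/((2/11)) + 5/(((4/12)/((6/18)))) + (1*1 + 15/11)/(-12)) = 17472/103183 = 0.17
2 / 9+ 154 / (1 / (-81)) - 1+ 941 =-103804 / 9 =-11533.78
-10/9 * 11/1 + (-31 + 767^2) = 5294212/9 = 588245.78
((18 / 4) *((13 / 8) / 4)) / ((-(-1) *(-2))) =-0.91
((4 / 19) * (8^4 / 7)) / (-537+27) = -8192 / 33915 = -0.24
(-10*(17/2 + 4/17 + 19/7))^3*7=-2529353515625/240737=-10506708.63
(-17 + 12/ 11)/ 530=-35/ 1166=-0.03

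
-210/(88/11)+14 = -49/4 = -12.25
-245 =-245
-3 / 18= -1 / 6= -0.17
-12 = -12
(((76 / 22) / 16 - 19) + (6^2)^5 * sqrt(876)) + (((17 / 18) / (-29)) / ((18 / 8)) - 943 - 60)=-211218025 / 206712 + 120932352 * sqrt(219)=1789634358.24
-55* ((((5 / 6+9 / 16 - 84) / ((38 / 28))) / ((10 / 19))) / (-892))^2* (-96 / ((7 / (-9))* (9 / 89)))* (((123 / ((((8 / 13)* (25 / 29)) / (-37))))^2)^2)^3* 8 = -934725477518401384617010380420108963158285136682713799289112579826655433403758143079 / 651807948800000000000000000000000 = -1434050442679108034555178000000000000000000000000000.00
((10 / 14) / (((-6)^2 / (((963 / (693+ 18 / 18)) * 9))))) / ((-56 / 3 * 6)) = -4815 / 2176384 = -0.00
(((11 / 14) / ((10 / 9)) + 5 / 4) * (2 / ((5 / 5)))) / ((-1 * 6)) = -137 / 210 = -0.65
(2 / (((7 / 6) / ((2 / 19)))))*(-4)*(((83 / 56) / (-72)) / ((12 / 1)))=83 / 67032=0.00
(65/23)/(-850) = -13/3910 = -0.00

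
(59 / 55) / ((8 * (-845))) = -59 / 371800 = -0.00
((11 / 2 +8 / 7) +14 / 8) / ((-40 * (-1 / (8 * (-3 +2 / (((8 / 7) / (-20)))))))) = -893 / 14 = -63.79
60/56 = 15/14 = 1.07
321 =321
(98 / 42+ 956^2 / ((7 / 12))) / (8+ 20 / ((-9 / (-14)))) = 98705235 / 2464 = 40058.94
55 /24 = 2.29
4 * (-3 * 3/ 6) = -6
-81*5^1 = -405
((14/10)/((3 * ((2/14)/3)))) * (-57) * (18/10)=-25137/25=-1005.48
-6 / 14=-3 / 7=-0.43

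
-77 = -77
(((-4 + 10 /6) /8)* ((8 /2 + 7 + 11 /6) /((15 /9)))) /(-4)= 539 /960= 0.56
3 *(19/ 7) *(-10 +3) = -57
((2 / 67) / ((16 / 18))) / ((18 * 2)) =1 / 1072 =0.00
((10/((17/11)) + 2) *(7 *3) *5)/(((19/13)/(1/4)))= 49140/323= 152.14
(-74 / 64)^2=1369 / 1024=1.34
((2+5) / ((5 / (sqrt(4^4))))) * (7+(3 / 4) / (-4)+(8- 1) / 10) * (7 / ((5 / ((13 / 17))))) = 382837 / 2125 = 180.16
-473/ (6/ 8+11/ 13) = -24596/ 83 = -296.34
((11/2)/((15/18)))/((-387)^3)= -11/96601005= -0.00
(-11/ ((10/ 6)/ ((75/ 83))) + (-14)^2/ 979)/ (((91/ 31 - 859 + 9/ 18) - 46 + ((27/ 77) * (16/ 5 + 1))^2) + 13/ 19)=151717771150/ 23656964025929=0.01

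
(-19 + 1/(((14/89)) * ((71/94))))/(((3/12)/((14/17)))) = -42080/1207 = -34.86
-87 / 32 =-2.72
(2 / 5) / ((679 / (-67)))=-134 / 3395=-0.04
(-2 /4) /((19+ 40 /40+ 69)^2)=-1 /15842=-0.00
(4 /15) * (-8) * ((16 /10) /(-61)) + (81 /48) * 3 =374671 /73200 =5.12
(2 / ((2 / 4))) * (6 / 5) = 24 / 5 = 4.80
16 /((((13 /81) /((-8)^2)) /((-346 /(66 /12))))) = -57397248 /143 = -401379.36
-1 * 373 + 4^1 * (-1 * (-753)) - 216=2423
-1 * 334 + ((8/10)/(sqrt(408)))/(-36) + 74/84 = -13991/42 - sqrt(102)/9180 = -333.12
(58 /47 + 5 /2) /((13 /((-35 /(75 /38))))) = -1197 /235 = -5.09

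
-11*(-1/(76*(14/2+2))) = 11/684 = 0.02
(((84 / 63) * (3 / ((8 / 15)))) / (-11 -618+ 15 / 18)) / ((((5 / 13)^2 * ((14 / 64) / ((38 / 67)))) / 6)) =-11097216 / 8838305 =-1.26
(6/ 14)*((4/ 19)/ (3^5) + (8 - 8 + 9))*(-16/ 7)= -664912/ 75411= -8.82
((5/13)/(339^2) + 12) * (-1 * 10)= -179276810/1493973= -120.00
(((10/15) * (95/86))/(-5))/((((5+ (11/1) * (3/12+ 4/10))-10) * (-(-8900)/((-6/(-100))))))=-19/41140250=-0.00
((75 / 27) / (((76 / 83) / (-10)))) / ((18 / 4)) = -10375 / 1539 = -6.74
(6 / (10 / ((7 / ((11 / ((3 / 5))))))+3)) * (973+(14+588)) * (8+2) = 1984500 / 613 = 3237.36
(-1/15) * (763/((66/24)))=-3052/165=-18.50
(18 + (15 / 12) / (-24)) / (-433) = -1723 / 41568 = -0.04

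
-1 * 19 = -19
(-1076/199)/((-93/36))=12912/6169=2.09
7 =7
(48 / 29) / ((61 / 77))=3696 / 1769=2.09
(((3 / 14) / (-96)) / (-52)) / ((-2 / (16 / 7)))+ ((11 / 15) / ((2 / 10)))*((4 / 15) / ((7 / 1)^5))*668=0.04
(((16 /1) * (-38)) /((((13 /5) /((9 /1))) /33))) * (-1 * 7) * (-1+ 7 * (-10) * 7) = -238707581.54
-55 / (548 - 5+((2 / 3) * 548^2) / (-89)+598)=14685 / 295961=0.05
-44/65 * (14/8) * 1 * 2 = -154/65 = -2.37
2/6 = 1/3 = 0.33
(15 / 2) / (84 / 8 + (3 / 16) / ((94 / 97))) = 3760 / 5361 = 0.70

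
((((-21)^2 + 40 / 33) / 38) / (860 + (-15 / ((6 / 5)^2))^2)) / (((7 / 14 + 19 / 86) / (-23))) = -346379448 / 903593735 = -0.38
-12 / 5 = -2.40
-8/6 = -4/3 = -1.33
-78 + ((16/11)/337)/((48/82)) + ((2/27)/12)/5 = -234182413/3002670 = -77.99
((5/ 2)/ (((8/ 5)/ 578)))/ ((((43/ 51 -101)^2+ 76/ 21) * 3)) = 8769705/ 292332064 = 0.03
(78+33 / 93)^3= 14331199589 / 29791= 481058.02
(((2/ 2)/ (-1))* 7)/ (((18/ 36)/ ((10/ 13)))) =-140/ 13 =-10.77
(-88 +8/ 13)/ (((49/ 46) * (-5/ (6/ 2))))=156768/ 3185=49.22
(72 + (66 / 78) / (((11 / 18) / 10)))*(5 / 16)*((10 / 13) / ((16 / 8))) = 6975 / 676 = 10.32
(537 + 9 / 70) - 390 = 10299 / 70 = 147.13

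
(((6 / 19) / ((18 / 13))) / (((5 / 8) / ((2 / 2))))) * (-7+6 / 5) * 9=-9048 / 475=-19.05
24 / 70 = 12 / 35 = 0.34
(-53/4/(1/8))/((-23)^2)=-106/529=-0.20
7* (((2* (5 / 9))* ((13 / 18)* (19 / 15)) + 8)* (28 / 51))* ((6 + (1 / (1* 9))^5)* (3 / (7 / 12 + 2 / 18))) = 121717622096 / 135517455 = 898.17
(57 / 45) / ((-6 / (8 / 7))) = -76 / 315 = -0.24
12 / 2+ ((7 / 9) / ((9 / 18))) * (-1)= 40 / 9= 4.44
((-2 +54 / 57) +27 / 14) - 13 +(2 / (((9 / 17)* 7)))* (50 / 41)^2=-45561025 / 4024314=-11.32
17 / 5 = 3.40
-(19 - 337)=318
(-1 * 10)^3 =-1000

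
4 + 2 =6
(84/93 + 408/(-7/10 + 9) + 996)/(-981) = -1.07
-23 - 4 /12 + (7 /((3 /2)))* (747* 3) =31304 /3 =10434.67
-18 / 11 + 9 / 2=63 / 22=2.86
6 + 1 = 7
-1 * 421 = -421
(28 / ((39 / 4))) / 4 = 28 / 39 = 0.72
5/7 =0.71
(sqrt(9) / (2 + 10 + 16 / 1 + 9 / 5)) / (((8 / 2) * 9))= 5 / 1788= 0.00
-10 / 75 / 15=-2 / 225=-0.01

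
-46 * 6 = -276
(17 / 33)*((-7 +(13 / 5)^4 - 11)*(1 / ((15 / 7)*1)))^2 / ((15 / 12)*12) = 249625710593 / 43505859375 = 5.74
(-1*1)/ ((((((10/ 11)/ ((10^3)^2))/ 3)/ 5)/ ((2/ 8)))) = -4125000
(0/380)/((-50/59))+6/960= 1/160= 0.01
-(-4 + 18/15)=14/5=2.80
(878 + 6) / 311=884 / 311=2.84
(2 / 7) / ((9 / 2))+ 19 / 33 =443 / 693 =0.64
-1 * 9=-9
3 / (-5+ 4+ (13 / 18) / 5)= -270 / 77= -3.51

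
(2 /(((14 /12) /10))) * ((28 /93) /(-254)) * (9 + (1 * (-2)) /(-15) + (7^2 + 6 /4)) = -14312 /11811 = -1.21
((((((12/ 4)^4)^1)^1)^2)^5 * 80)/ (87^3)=36022712471279789040/ 24389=1477006538655942.80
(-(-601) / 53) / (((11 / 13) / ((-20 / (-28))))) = 39065 / 4081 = 9.57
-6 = -6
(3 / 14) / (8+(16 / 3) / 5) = 45 / 1904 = 0.02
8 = 8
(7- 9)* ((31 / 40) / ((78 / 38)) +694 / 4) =-271249 / 780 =-347.76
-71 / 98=-0.72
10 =10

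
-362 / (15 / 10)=-724 / 3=-241.33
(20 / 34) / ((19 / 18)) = 180 / 323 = 0.56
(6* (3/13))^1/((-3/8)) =-48/13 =-3.69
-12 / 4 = -3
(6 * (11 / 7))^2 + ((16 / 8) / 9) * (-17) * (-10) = 55864 / 441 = 126.68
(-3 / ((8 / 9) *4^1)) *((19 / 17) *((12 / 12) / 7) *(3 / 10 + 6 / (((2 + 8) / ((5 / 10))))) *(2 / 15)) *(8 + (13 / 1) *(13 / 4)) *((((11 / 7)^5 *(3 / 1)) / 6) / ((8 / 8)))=-16606451763 / 6400105600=-2.59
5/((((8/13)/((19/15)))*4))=2.57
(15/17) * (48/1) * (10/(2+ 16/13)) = 15600/119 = 131.09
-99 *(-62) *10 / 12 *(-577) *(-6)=17708130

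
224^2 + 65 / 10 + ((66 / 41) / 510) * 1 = 349772047 / 6970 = 50182.50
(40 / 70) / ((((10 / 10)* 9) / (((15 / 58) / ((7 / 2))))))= 20 / 4263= 0.00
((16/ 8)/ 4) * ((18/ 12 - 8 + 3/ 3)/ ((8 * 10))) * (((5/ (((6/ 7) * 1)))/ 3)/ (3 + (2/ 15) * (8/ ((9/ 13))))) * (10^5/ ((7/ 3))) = -1546875/ 2452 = -630.86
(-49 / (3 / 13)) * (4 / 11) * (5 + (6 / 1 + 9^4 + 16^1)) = -5595408 / 11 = -508673.45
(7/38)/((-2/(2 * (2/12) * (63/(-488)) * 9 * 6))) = 3969/18544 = 0.21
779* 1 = 779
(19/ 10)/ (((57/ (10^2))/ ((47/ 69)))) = 470/ 207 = 2.27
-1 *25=-25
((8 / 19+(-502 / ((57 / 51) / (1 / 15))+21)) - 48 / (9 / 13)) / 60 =-1.30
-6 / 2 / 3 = -1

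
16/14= 8/7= 1.14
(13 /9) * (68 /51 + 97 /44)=6071 /1188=5.11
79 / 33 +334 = 11101 / 33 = 336.39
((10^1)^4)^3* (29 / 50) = 580000000000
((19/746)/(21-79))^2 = 361/1872119824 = 0.00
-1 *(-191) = 191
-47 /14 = -3.36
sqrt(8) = 2*sqrt(2) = 2.83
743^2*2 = 1104098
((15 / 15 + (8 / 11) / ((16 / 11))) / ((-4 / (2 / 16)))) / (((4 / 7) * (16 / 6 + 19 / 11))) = -693 / 37120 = -0.02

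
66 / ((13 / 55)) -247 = 419 / 13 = 32.23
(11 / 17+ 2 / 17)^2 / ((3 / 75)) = 4225 / 289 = 14.62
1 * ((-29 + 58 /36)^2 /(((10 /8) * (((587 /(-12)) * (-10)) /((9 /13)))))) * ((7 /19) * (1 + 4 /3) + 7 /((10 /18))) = 1864671928 /163112625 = 11.43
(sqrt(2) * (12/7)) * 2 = 24 * sqrt(2)/7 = 4.85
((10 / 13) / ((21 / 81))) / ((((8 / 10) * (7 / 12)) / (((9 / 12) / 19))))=6075 / 24206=0.25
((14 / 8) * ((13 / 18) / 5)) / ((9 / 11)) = 1001 / 3240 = 0.31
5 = 5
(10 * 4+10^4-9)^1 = 10031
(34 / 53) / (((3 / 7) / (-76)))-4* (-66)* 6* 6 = 1493048 / 159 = 9390.24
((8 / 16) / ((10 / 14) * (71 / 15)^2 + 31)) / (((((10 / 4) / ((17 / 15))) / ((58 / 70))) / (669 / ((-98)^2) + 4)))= 11561343 / 710984120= 0.02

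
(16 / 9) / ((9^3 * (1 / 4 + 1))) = 64 / 32805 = 0.00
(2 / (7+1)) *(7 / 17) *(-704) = -1232 / 17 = -72.47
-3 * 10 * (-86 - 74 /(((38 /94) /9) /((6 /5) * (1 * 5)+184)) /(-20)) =-466950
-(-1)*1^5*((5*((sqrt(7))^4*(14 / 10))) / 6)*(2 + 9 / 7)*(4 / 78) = 1127 / 117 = 9.63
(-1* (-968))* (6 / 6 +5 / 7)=11616 / 7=1659.43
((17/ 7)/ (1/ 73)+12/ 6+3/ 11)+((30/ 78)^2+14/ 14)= 180.71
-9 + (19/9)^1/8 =-629/72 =-8.74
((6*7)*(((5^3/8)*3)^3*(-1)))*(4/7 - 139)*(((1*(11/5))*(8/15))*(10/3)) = 37473046875/16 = 2342065429.69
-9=-9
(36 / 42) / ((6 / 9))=9 / 7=1.29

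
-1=-1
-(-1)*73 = 73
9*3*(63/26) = 1701/26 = 65.42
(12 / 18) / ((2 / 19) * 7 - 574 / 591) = -3743 / 1316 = -2.84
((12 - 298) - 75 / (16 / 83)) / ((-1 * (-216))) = -10801 / 3456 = -3.13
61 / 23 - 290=-6609 / 23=-287.35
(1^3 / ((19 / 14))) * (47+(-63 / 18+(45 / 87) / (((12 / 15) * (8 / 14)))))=144963 / 4408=32.89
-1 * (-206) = 206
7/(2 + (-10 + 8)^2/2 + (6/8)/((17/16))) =119/80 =1.49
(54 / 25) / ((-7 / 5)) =-54 / 35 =-1.54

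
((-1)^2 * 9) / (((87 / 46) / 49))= 6762 / 29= 233.17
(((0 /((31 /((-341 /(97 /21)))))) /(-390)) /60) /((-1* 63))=0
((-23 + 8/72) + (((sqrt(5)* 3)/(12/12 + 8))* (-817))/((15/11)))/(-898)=103/4041 + 8987* sqrt(5)/40410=0.52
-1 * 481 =-481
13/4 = 3.25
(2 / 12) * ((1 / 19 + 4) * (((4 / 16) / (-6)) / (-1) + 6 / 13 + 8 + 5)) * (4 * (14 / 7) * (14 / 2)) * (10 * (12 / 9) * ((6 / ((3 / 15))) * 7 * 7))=22253908600 / 2223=10010755.11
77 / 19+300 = 5777 / 19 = 304.05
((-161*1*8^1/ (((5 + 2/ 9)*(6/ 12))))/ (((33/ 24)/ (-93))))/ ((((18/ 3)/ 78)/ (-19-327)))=-77585534208/ 517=-150068731.54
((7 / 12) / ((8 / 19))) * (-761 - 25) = -17423 / 16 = -1088.94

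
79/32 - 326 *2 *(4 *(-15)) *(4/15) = 333903/32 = 10434.47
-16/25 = -0.64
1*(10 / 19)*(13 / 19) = 0.36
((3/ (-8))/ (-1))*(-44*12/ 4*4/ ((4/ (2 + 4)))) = -297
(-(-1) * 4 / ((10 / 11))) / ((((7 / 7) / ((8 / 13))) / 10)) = 352 / 13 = 27.08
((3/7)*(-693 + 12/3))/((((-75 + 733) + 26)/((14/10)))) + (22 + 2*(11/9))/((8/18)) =62011/1140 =54.40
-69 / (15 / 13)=-299 / 5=-59.80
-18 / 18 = -1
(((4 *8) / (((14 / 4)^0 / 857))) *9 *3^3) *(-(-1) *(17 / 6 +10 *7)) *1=485363664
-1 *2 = -2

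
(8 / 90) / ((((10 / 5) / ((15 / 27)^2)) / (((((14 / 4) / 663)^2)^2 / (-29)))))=-0.00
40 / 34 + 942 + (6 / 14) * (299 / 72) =2698795 / 2856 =944.96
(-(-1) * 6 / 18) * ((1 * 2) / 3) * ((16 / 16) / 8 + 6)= 1.36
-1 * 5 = -5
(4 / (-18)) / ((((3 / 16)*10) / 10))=-32 / 27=-1.19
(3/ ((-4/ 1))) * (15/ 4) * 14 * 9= -2835/ 8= -354.38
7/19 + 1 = 26/19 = 1.37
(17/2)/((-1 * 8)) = -17/16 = -1.06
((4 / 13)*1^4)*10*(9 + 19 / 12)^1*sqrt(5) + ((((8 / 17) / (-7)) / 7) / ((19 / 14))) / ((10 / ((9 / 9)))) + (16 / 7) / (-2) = -12928 / 11305 + 1270*sqrt(5) / 39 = 71.67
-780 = -780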